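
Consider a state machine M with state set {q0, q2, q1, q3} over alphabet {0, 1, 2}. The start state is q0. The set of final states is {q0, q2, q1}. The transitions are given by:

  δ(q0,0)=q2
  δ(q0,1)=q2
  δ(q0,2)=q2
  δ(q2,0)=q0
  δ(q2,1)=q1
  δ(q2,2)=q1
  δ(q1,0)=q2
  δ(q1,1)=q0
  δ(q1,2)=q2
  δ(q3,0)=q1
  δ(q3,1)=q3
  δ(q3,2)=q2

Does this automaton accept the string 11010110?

q0 → q2 → q1 → q2 → q1 → q2 → q1 → q0 → q2
End state q2 is accepting.

Yes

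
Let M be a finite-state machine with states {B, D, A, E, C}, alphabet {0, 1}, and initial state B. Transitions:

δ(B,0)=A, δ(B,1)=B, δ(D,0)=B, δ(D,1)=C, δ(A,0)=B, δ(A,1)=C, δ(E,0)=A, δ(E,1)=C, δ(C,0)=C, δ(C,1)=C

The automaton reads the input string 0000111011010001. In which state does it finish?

Trace: B -0-> A -0-> B -0-> A -0-> B -1-> B -1-> B -1-> B -0-> A -1-> C -1-> C -0-> C -1-> C -0-> C -0-> C -0-> C -1-> C

C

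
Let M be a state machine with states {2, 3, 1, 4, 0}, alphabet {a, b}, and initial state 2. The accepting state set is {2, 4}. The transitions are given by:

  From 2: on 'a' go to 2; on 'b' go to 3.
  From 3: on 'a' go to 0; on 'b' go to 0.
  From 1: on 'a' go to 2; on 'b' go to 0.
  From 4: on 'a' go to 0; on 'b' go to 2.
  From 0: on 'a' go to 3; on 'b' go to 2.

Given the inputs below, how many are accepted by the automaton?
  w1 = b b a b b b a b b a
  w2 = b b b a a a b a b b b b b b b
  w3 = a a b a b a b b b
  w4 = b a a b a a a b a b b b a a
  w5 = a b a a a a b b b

w1:
  start at 2
  read 'b': 2 → 3
  read 'b': 3 → 0
  read 'a': 0 → 3
  read 'b': 3 → 0
  read 'b': 0 → 2
  read 'b': 2 → 3
  read 'a': 3 → 0
  read 'b': 0 → 2
  read 'b': 2 → 3
  read 'a': 3 → 0
  end 0, rejected
w2:
  start at 2
  read 'b': 2 → 3
  read 'b': 3 → 0
  read 'b': 0 → 2
  read 'a': 2 → 2
  read 'a': 2 → 2
  read 'a': 2 → 2
  read 'b': 2 → 3
  read 'a': 3 → 0
  read 'b': 0 → 2
  read 'b': 2 → 3
  read 'b': 3 → 0
  read 'b': 0 → 2
  read 'b': 2 → 3
  read 'b': 3 → 0
  read 'b': 0 → 2
  end 2, accepted
w3:
  start at 2
  read 'a': 2 → 2
  read 'a': 2 → 2
  read 'b': 2 → 3
  read 'a': 3 → 0
  read 'b': 0 → 2
  read 'a': 2 → 2
  read 'b': 2 → 3
  read 'b': 3 → 0
  read 'b': 0 → 2
  end 2, accepted
w4:
  start at 2
  read 'b': 2 → 3
  read 'a': 3 → 0
  read 'a': 0 → 3
  read 'b': 3 → 0
  read 'a': 0 → 3
  read 'a': 3 → 0
  read 'a': 0 → 3
  read 'b': 3 → 0
  read 'a': 0 → 3
  read 'b': 3 → 0
  read 'b': 0 → 2
  read 'b': 2 → 3
  read 'a': 3 → 0
  read 'a': 0 → 3
  end 3, rejected
w5:
  start at 2
  read 'a': 2 → 2
  read 'b': 2 → 3
  read 'a': 3 → 0
  read 'a': 0 → 3
  read 'a': 3 → 0
  read 'a': 0 → 3
  read 'b': 3 → 0
  read 'b': 0 → 2
  read 'b': 2 → 3
  end 3, rejected

2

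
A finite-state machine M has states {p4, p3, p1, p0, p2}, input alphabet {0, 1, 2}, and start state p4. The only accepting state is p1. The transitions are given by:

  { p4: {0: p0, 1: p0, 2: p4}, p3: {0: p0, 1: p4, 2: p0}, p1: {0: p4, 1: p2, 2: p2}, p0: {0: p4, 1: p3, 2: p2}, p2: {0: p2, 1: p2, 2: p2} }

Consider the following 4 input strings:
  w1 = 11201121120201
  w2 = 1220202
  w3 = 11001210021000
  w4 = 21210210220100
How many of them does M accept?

0

w1: Trace: p4 -1-> p0 -1-> p3 -2-> p0 -0-> p4 -1-> p0 -1-> p3 -2-> p0 -1-> p3 -1-> p4 -2-> p4 -0-> p0 -2-> p2 -0-> p2 -1-> p2  → end p2, rejected
w2: Trace: p4 -1-> p0 -2-> p2 -2-> p2 -0-> p2 -2-> p2 -0-> p2 -2-> p2  → end p2, rejected
w3: Trace: p4 -1-> p0 -1-> p3 -0-> p0 -0-> p4 -1-> p0 -2-> p2 -1-> p2 -0-> p2 -0-> p2 -2-> p2 -1-> p2 -0-> p2 -0-> p2 -0-> p2  → end p2, rejected
w4: Trace: p4 -2-> p4 -1-> p0 -2-> p2 -1-> p2 -0-> p2 -2-> p2 -1-> p2 -0-> p2 -2-> p2 -2-> p2 -0-> p2 -1-> p2 -0-> p2 -0-> p2  → end p2, rejected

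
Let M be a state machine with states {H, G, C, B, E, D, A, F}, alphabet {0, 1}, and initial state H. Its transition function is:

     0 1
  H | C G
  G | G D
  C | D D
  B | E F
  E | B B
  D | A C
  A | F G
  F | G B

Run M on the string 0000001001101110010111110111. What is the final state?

Trace: H -0-> C -0-> D -0-> A -0-> F -0-> G -0-> G -1-> D -0-> A -0-> F -1-> B -1-> F -0-> G -1-> D -1-> C -1-> D -0-> A -0-> F -1-> B -0-> E -1-> B -1-> F -1-> B -1-> F -1-> B -0-> E -1-> B -1-> F -1-> B

B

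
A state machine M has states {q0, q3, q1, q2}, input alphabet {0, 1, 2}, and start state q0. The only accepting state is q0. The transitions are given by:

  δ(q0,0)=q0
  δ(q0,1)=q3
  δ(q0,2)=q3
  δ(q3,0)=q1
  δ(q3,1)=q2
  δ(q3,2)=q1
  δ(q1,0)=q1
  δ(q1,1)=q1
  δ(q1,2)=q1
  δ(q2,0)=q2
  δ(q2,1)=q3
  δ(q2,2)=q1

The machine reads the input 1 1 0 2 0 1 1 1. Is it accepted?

No

start at q0
read '1': q0 → q3
read '1': q3 → q2
read '0': q2 → q2
read '2': q2 → q1
read '0': q1 → q1
read '1': q1 → q1
read '1': q1 → q1
read '1': q1 → q1
End state q1 is not accepting.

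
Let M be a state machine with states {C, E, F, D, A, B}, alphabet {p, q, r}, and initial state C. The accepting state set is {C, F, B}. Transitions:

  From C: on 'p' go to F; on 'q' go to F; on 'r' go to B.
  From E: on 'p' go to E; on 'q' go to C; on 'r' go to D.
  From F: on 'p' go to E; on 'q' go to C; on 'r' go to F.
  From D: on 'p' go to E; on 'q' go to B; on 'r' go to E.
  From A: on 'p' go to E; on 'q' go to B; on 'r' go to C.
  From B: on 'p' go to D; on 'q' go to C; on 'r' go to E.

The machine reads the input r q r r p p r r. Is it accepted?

Trace: C -r-> B -q-> C -r-> B -r-> E -p-> E -p-> E -r-> D -r-> E
End state E is not accepting.

No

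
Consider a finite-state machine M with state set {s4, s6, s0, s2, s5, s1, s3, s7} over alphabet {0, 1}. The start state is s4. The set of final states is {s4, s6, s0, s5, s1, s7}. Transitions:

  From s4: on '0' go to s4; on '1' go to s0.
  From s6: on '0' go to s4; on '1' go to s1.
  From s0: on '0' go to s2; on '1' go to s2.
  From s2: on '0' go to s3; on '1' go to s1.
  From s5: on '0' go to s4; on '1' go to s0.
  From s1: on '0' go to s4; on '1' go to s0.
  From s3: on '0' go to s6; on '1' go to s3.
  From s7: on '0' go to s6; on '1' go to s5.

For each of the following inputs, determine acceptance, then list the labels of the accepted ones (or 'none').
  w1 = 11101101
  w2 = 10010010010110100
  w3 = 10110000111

w2, w3

w1: Trace: s4 -1-> s0 -1-> s2 -1-> s1 -0-> s4 -1-> s0 -1-> s2 -0-> s3 -1-> s3  → end s3, rejected
w2: Trace: s4 -1-> s0 -0-> s2 -0-> s3 -1-> s3 -0-> s6 -0-> s4 -1-> s0 -0-> s2 -0-> s3 -1-> s3 -0-> s6 -1-> s1 -1-> s0 -0-> s2 -1-> s1 -0-> s4 -0-> s4  → end s4, accepted
w3: Trace: s4 -1-> s0 -0-> s2 -1-> s1 -1-> s0 -0-> s2 -0-> s3 -0-> s6 -0-> s4 -1-> s0 -1-> s2 -1-> s1  → end s1, accepted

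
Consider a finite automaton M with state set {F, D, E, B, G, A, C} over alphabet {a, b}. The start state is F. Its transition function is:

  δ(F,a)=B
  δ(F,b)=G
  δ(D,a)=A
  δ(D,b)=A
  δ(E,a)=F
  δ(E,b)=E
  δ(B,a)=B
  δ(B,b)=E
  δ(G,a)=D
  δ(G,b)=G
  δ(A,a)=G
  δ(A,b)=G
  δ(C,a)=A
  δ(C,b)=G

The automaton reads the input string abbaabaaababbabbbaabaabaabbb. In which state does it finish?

G

start at F
read 'a': F → B
read 'b': B → E
read 'b': E → E
read 'a': E → F
read 'a': F → B
read 'b': B → E
read 'a': E → F
read 'a': F → B
read 'a': B → B
read 'b': B → E
read 'a': E → F
read 'b': F → G
read 'b': G → G
read 'a': G → D
read 'b': D → A
read 'b': A → G
read 'b': G → G
read 'a': G → D
read 'a': D → A
read 'b': A → G
read 'a': G → D
read 'a': D → A
read 'b': A → G
read 'a': G → D
read 'a': D → A
read 'b': A → G
read 'b': G → G
read 'b': G → G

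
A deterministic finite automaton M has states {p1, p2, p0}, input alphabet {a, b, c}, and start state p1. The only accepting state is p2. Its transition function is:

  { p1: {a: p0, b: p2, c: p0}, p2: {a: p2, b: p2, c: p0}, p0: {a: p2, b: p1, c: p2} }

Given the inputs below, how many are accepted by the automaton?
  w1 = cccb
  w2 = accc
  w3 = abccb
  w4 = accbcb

w1:
  start at p1
  read 'c': p1 → p0
  read 'c': p0 → p2
  read 'c': p2 → p0
  read 'b': p0 → p1
  end p1, rejected
w2:
  start at p1
  read 'a': p1 → p0
  read 'c': p0 → p2
  read 'c': p2 → p0
  read 'c': p0 → p2
  end p2, accepted
w3:
  start at p1
  read 'a': p1 → p0
  read 'b': p0 → p1
  read 'c': p1 → p0
  read 'c': p0 → p2
  read 'b': p2 → p2
  end p2, accepted
w4:
  start at p1
  read 'a': p1 → p0
  read 'c': p0 → p2
  read 'c': p2 → p0
  read 'b': p0 → p1
  read 'c': p1 → p0
  read 'b': p0 → p1
  end p1, rejected

2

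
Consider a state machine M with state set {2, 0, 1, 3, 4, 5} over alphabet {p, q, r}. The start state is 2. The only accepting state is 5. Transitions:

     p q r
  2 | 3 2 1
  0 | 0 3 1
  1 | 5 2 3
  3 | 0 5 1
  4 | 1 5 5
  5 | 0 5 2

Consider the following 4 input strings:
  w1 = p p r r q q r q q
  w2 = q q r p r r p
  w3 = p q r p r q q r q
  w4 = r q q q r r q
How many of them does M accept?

w1:
  start at 2
  read 'p': 2 → 3
  read 'p': 3 → 0
  read 'r': 0 → 1
  read 'r': 1 → 3
  read 'q': 3 → 5
  read 'q': 5 → 5
  read 'r': 5 → 2
  read 'q': 2 → 2
  read 'q': 2 → 2
  end 2, rejected
w2:
  start at 2
  read 'q': 2 → 2
  read 'q': 2 → 2
  read 'r': 2 → 1
  read 'p': 1 → 5
  read 'r': 5 → 2
  read 'r': 2 → 1
  read 'p': 1 → 5
  end 5, accepted
w3:
  start at 2
  read 'p': 2 → 3
  read 'q': 3 → 5
  read 'r': 5 → 2
  read 'p': 2 → 3
  read 'r': 3 → 1
  read 'q': 1 → 2
  read 'q': 2 → 2
  read 'r': 2 → 1
  read 'q': 1 → 2
  end 2, rejected
w4:
  start at 2
  read 'r': 2 → 1
  read 'q': 1 → 2
  read 'q': 2 → 2
  read 'q': 2 → 2
  read 'r': 2 → 1
  read 'r': 1 → 3
  read 'q': 3 → 5
  end 5, accepted

2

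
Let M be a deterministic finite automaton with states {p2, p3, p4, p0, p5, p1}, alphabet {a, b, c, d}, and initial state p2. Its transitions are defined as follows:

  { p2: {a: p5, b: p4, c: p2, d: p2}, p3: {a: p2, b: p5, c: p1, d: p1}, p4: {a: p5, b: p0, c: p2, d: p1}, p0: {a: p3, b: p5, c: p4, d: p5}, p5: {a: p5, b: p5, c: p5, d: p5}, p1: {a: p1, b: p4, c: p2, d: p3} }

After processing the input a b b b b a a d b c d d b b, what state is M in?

start at p2
read 'a': p2 → p5
read 'b': p5 → p5
read 'b': p5 → p5
read 'b': p5 → p5
read 'b': p5 → p5
read 'a': p5 → p5
read 'a': p5 → p5
read 'd': p5 → p5
read 'b': p5 → p5
read 'c': p5 → p5
read 'd': p5 → p5
read 'd': p5 → p5
read 'b': p5 → p5
read 'b': p5 → p5

p5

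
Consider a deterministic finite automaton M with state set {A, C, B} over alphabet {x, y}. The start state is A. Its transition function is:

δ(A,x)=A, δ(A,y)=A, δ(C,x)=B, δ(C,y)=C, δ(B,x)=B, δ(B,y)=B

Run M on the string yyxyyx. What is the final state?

A

start at A
read 'y': A → A
read 'y': A → A
read 'x': A → A
read 'y': A → A
read 'y': A → A
read 'x': A → A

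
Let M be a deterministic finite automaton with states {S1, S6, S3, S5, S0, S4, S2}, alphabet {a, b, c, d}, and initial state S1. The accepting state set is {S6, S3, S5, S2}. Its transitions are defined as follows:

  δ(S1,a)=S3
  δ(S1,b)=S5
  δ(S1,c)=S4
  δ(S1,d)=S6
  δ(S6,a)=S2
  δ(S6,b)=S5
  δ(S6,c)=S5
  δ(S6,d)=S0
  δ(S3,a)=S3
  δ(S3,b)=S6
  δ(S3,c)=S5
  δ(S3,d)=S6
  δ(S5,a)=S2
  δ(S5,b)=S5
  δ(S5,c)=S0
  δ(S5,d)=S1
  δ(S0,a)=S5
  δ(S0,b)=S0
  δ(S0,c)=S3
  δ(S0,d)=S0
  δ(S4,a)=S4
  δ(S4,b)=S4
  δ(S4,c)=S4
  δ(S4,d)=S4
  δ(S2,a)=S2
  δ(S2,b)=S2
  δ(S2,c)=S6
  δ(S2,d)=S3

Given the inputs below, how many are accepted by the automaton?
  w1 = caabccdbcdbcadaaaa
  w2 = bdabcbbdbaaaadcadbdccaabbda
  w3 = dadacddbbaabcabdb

w1: S1 → S4 → S4 → S4 → S4 → S4 → S4 → S4 → S4 → S4 → S4 → S4 → S4 → S4 → S4 → S4 → S4 → S4 → S4  → end S4, rejected
w2: S1 → S5 → S1 → S3 → S6 → S5 → S5 → S5 → S1 → S5 → S2 → S2 → S2 → S2 → S3 → S5 → S2 → S3 → S6 → S0 → S3 → S5 → S2 → S2 → S2 → S2 → S3 → S3  → end S3, accepted
w3: S1 → S6 → S2 → S3 → S3 → S5 → S1 → S6 → S5 → S5 → S2 → S2 → S2 → S6 → S2 → S2 → S3 → S6  → end S6, accepted

2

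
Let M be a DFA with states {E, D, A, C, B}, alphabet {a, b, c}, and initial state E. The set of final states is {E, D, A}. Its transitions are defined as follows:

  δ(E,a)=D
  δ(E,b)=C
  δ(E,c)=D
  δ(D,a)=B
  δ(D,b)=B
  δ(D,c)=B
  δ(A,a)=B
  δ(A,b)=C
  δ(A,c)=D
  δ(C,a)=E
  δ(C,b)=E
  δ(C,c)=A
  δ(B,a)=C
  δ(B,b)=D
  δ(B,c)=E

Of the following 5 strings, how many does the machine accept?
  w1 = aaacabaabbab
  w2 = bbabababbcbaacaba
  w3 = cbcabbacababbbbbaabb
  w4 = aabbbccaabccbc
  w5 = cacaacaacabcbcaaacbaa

w1: E → D → B → C → A → B → D → B → C → E → C → E → C  → end C, rejected
w2: E → C → E → D → B → C → E → D → B → D → B → D → B → C → A → B → D → B  → end B, rejected
w3: E → D → B → E → D → B → D → B → E → D → B → C → E → C → E → C → E → D → B → D → B  → end B, rejected
w4: E → D → B → D → B → D → B → E → D → B → D → B → E → C → A  → end A, accepted
w5: E → D → B → E → D → B → E → D → B → E → D → B → E → C → A → B → C → E → D → B → C → E  → end E, accepted

2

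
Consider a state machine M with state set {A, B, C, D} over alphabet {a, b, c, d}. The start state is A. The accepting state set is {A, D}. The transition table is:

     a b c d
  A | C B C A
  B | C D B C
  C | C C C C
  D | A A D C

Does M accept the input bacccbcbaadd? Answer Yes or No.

A → B → C → C → C → C → C → C → C → C → C → C → C
End state C is not accepting.

No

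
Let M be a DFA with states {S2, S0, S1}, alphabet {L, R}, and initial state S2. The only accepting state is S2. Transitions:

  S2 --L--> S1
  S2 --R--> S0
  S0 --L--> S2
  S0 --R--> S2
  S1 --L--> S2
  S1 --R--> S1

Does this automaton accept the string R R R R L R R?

S2 → S0 → S2 → S0 → S2 → S1 → S1 → S1
End state S1 is not accepting.

No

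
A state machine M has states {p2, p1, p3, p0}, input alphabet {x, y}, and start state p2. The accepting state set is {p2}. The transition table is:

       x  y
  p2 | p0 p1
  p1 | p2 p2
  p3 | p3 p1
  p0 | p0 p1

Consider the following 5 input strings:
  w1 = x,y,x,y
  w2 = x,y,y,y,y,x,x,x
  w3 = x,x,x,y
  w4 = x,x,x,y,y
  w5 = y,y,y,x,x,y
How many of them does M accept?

1

w1:
  start at p2
  read 'x': p2 → p0
  read 'y': p0 → p1
  read 'x': p1 → p2
  read 'y': p2 → p1
  end p1, rejected
w2:
  start at p2
  read 'x': p2 → p0
  read 'y': p0 → p1
  read 'y': p1 → p2
  read 'y': p2 → p1
  read 'y': p1 → p2
  read 'x': p2 → p0
  read 'x': p0 → p0
  read 'x': p0 → p0
  end p0, rejected
w3:
  start at p2
  read 'x': p2 → p0
  read 'x': p0 → p0
  read 'x': p0 → p0
  read 'y': p0 → p1
  end p1, rejected
w4:
  start at p2
  read 'x': p2 → p0
  read 'x': p0 → p0
  read 'x': p0 → p0
  read 'y': p0 → p1
  read 'y': p1 → p2
  end p2, accepted
w5:
  start at p2
  read 'y': p2 → p1
  read 'y': p1 → p2
  read 'y': p2 → p1
  read 'x': p1 → p2
  read 'x': p2 → p0
  read 'y': p0 → p1
  end p1, rejected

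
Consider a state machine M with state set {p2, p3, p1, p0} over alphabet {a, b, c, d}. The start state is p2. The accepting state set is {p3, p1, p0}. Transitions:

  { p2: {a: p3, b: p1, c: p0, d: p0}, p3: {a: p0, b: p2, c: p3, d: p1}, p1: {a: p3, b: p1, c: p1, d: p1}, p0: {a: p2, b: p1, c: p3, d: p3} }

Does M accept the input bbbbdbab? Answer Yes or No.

Trace: p2 -b-> p1 -b-> p1 -b-> p1 -b-> p1 -d-> p1 -b-> p1 -a-> p3 -b-> p2
End state p2 is not accepting.

No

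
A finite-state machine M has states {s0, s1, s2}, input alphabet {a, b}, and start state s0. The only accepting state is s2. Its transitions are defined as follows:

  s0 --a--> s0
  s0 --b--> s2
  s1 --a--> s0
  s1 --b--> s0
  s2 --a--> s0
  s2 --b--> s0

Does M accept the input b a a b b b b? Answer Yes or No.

No

start at s0
read 'b': s0 → s2
read 'a': s2 → s0
read 'a': s0 → s0
read 'b': s0 → s2
read 'b': s2 → s0
read 'b': s0 → s2
read 'b': s2 → s0
End state s0 is not accepting.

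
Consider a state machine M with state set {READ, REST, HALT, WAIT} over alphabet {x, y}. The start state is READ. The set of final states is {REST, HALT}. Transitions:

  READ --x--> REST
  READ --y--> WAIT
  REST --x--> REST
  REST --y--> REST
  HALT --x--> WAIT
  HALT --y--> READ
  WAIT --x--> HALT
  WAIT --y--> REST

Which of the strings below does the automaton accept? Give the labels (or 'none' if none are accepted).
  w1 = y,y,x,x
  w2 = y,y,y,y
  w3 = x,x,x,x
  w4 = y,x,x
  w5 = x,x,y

w1: READ → WAIT → REST → REST → REST  → end REST, accepted
w2: READ → WAIT → REST → REST → REST  → end REST, accepted
w3: READ → REST → REST → REST → REST  → end REST, accepted
w4: READ → WAIT → HALT → WAIT  → end WAIT, rejected
w5: READ → REST → REST → REST  → end REST, accepted

w1, w2, w3, w5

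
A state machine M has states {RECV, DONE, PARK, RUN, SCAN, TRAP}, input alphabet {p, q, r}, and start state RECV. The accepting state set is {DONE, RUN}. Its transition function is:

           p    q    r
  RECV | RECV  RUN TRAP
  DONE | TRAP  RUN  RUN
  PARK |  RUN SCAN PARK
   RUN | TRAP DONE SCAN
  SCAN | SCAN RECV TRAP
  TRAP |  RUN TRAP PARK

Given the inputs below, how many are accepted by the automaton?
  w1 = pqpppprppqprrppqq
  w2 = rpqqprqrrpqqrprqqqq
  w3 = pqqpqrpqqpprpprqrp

1

w1: RECV → RECV → RUN → TRAP → RUN → TRAP → RUN → SCAN → SCAN → SCAN → RECV → RECV → TRAP → PARK → RUN → TRAP → TRAP → TRAP  → end TRAP, rejected
w2: RECV → TRAP → RUN → DONE → RUN → TRAP → PARK → SCAN → TRAP → PARK → RUN → DONE → RUN → SCAN → SCAN → TRAP → TRAP → TRAP → TRAP → TRAP  → end TRAP, rejected
w3: RECV → RECV → RUN → DONE → TRAP → TRAP → PARK → RUN → DONE → RUN → TRAP → RUN → SCAN → SCAN → SCAN → TRAP → TRAP → PARK → RUN  → end RUN, accepted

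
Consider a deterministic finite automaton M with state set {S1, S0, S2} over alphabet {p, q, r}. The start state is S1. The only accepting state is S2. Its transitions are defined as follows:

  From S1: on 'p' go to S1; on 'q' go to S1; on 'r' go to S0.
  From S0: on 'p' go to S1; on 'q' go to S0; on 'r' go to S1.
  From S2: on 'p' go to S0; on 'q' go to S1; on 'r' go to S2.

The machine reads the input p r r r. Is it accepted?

S1 → S1 → S0 → S1 → S0
End state S0 is not accepting.

No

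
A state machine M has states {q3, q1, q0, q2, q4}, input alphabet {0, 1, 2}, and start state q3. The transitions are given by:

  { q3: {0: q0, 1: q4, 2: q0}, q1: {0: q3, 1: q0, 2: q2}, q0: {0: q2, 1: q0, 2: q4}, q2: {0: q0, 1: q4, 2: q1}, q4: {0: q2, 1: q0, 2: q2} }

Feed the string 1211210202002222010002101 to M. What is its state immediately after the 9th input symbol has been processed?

q3

q3 → q4 → q2 → q4 → q0 → q4 → q0 → q2 → q1 → q3
After 9 symbols: q3.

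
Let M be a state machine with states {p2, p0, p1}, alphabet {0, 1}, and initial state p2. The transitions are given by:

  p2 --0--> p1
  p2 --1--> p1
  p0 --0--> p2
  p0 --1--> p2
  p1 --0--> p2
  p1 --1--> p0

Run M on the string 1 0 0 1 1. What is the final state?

p2 → p1 → p2 → p1 → p0 → p2

p2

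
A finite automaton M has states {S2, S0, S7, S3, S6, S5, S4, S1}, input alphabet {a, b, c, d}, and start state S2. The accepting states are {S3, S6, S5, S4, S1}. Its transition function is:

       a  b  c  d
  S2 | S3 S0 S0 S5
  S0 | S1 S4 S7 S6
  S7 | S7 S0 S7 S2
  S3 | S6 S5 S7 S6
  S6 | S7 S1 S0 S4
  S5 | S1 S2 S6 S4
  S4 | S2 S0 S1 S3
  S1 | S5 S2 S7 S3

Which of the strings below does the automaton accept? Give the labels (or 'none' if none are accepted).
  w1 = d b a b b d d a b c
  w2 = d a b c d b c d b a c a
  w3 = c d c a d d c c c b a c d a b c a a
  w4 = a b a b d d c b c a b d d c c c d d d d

w4

w1: Trace: S2 -d-> S5 -b-> S2 -a-> S3 -b-> S5 -b-> S2 -d-> S5 -d-> S4 -a-> S2 -b-> S0 -c-> S7  → end S7, rejected
w2: Trace: S2 -d-> S5 -a-> S1 -b-> S2 -c-> S0 -d-> S6 -b-> S1 -c-> S7 -d-> S2 -b-> S0 -a-> S1 -c-> S7 -a-> S7  → end S7, rejected
w3: Trace: S2 -c-> S0 -d-> S6 -c-> S0 -a-> S1 -d-> S3 -d-> S6 -c-> S0 -c-> S7 -c-> S7 -b-> S0 -a-> S1 -c-> S7 -d-> S2 -a-> S3 -b-> S5 -c-> S6 -a-> S7 -a-> S7  → end S7, rejected
w4: Trace: S2 -a-> S3 -b-> S5 -a-> S1 -b-> S2 -d-> S5 -d-> S4 -c-> S1 -b-> S2 -c-> S0 -a-> S1 -b-> S2 -d-> S5 -d-> S4 -c-> S1 -c-> S7 -c-> S7 -d-> S2 -d-> S5 -d-> S4 -d-> S3  → end S3, accepted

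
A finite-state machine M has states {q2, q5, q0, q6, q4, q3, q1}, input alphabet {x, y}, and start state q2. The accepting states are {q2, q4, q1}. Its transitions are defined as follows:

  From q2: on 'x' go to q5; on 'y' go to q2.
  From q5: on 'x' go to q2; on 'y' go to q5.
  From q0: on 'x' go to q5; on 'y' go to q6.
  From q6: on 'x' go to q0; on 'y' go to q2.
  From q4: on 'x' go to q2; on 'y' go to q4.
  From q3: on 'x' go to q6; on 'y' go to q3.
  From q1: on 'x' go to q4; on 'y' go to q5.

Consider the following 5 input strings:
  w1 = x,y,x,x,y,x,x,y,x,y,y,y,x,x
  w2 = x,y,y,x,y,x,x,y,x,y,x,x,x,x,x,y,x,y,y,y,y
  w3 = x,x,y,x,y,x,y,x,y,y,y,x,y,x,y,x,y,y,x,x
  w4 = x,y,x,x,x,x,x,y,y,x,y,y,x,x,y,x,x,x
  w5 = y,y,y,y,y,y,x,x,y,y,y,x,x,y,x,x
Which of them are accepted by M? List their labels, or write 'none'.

w1, w3, w4, w5

w1:
  start at q2
  read 'x': q2 → q5
  read 'y': q5 → q5
  read 'x': q5 → q2
  read 'x': q2 → q5
  read 'y': q5 → q5
  read 'x': q5 → q2
  read 'x': q2 → q5
  read 'y': q5 → q5
  read 'x': q5 → q2
  read 'y': q2 → q2
  read 'y': q2 → q2
  read 'y': q2 → q2
  read 'x': q2 → q5
  read 'x': q5 → q2
  end q2, accepted
w2:
  start at q2
  read 'x': q2 → q5
  read 'y': q5 → q5
  read 'y': q5 → q5
  read 'x': q5 → q2
  read 'y': q2 → q2
  read 'x': q2 → q5
  read 'x': q5 → q2
  read 'y': q2 → q2
  read 'x': q2 → q5
  read 'y': q5 → q5
  read 'x': q5 → q2
  read 'x': q2 → q5
  read 'x': q5 → q2
  read 'x': q2 → q5
  read 'x': q5 → q2
  read 'y': q2 → q2
  read 'x': q2 → q5
  read 'y': q5 → q5
  read 'y': q5 → q5
  read 'y': q5 → q5
  read 'y': q5 → q5
  end q5, rejected
w3:
  start at q2
  read 'x': q2 → q5
  read 'x': q5 → q2
  read 'y': q2 → q2
  read 'x': q2 → q5
  read 'y': q5 → q5
  read 'x': q5 → q2
  read 'y': q2 → q2
  read 'x': q2 → q5
  read 'y': q5 → q5
  read 'y': q5 → q5
  read 'y': q5 → q5
  read 'x': q5 → q2
  read 'y': q2 → q2
  read 'x': q2 → q5
  read 'y': q5 → q5
  read 'x': q5 → q2
  read 'y': q2 → q2
  read 'y': q2 → q2
  read 'x': q2 → q5
  read 'x': q5 → q2
  end q2, accepted
w4:
  start at q2
  read 'x': q2 → q5
  read 'y': q5 → q5
  read 'x': q5 → q2
  read 'x': q2 → q5
  read 'x': q5 → q2
  read 'x': q2 → q5
  read 'x': q5 → q2
  read 'y': q2 → q2
  read 'y': q2 → q2
  read 'x': q2 → q5
  read 'y': q5 → q5
  read 'y': q5 → q5
  read 'x': q5 → q2
  read 'x': q2 → q5
  read 'y': q5 → q5
  read 'x': q5 → q2
  read 'x': q2 → q5
  read 'x': q5 → q2
  end q2, accepted
w5:
  start at q2
  read 'y': q2 → q2
  read 'y': q2 → q2
  read 'y': q2 → q2
  read 'y': q2 → q2
  read 'y': q2 → q2
  read 'y': q2 → q2
  read 'x': q2 → q5
  read 'x': q5 → q2
  read 'y': q2 → q2
  read 'y': q2 → q2
  read 'y': q2 → q2
  read 'x': q2 → q5
  read 'x': q5 → q2
  read 'y': q2 → q2
  read 'x': q2 → q5
  read 'x': q5 → q2
  end q2, accepted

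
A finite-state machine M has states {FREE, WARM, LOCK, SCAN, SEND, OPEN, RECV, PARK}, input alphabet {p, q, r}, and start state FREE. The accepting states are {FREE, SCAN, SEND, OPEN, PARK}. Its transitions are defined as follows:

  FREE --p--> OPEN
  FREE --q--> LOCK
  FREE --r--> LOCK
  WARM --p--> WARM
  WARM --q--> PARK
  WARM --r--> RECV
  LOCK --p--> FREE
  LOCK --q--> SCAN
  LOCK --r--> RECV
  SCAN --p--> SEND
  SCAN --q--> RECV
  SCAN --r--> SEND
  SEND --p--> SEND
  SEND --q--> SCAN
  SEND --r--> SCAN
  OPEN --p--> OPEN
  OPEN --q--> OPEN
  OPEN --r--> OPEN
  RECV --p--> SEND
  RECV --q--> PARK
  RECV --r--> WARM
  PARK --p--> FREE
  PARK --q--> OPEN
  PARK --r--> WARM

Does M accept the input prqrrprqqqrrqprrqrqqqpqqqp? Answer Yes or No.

Trace: FREE -p-> OPEN -r-> OPEN -q-> OPEN -r-> OPEN -r-> OPEN -p-> OPEN -r-> OPEN -q-> OPEN -q-> OPEN -q-> OPEN -r-> OPEN -r-> OPEN -q-> OPEN -p-> OPEN -r-> OPEN -r-> OPEN -q-> OPEN -r-> OPEN -q-> OPEN -q-> OPEN -q-> OPEN -p-> OPEN -q-> OPEN -q-> OPEN -q-> OPEN -p-> OPEN
End state OPEN is accepting.

Yes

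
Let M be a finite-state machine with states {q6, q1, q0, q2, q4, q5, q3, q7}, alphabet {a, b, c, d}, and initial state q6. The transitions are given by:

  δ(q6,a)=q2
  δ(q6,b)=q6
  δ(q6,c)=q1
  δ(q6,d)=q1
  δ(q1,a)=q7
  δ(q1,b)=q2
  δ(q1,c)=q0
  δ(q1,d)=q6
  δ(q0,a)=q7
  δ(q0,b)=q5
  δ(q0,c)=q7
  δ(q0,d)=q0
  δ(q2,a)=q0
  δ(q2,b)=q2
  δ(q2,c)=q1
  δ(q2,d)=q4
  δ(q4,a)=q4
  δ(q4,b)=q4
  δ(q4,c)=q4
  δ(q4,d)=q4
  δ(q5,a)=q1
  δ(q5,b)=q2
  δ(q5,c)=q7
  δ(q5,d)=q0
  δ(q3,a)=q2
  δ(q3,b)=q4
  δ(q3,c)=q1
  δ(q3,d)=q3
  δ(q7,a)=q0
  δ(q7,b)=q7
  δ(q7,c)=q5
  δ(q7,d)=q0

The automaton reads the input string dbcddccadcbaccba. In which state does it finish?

q0

q6 → q1 → q2 → q1 → q6 → q1 → q0 → q7 → q0 → q0 → q7 → q7 → q0 → q7 → q5 → q2 → q0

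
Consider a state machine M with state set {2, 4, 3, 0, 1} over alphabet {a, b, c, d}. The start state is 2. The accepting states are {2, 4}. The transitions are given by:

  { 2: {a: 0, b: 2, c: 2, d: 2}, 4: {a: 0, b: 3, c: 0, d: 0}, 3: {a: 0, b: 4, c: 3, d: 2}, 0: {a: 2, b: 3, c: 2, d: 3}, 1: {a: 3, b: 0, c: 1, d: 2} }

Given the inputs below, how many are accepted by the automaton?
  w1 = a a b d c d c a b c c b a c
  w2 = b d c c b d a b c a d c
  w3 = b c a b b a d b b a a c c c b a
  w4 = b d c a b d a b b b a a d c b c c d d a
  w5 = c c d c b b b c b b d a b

1

w1: Trace: 2 -a-> 0 -a-> 2 -b-> 2 -d-> 2 -c-> 2 -d-> 2 -c-> 2 -a-> 0 -b-> 3 -c-> 3 -c-> 3 -b-> 4 -a-> 0 -c-> 2  → end 2, accepted
w2: Trace: 2 -b-> 2 -d-> 2 -c-> 2 -c-> 2 -b-> 2 -d-> 2 -a-> 0 -b-> 3 -c-> 3 -a-> 0 -d-> 3 -c-> 3  → end 3, rejected
w3: Trace: 2 -b-> 2 -c-> 2 -a-> 0 -b-> 3 -b-> 4 -a-> 0 -d-> 3 -b-> 4 -b-> 3 -a-> 0 -a-> 2 -c-> 2 -c-> 2 -c-> 2 -b-> 2 -a-> 0  → end 0, rejected
w4: Trace: 2 -b-> 2 -d-> 2 -c-> 2 -a-> 0 -b-> 3 -d-> 2 -a-> 0 -b-> 3 -b-> 4 -b-> 3 -a-> 0 -a-> 2 -d-> 2 -c-> 2 -b-> 2 -c-> 2 -c-> 2 -d-> 2 -d-> 2 -a-> 0  → end 0, rejected
w5: Trace: 2 -c-> 2 -c-> 2 -d-> 2 -c-> 2 -b-> 2 -b-> 2 -b-> 2 -c-> 2 -b-> 2 -b-> 2 -d-> 2 -a-> 0 -b-> 3  → end 3, rejected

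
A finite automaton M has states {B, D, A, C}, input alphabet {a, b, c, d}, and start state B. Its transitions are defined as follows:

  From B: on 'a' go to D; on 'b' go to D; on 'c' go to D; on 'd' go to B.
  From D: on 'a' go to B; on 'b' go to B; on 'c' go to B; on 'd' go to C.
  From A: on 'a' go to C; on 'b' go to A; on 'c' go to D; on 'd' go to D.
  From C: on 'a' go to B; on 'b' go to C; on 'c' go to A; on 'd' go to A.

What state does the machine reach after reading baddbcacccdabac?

B

start at B
read 'b': B → D
read 'a': D → B
read 'd': B → B
read 'd': B → B
read 'b': B → D
read 'c': D → B
read 'a': B → D
read 'c': D → B
read 'c': B → D
read 'c': D → B
read 'd': B → B
read 'a': B → D
read 'b': D → B
read 'a': B → D
read 'c': D → B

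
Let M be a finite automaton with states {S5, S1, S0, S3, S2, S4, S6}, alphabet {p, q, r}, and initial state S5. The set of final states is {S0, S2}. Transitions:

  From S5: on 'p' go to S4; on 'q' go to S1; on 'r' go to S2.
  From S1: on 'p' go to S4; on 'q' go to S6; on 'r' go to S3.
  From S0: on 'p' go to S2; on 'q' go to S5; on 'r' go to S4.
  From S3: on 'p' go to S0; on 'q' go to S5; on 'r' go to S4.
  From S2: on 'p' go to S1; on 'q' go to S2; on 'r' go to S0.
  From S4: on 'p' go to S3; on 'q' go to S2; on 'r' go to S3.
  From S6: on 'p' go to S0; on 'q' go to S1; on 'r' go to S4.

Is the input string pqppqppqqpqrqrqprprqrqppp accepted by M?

S5 → S4 → S2 → S1 → S4 → S2 → S1 → S4 → S2 → S2 → S1 → S6 → S4 → S2 → S0 → S5 → S4 → S3 → S0 → S4 → S2 → S0 → S5 → S4 → S3 → S0
End state S0 is accepting.

Yes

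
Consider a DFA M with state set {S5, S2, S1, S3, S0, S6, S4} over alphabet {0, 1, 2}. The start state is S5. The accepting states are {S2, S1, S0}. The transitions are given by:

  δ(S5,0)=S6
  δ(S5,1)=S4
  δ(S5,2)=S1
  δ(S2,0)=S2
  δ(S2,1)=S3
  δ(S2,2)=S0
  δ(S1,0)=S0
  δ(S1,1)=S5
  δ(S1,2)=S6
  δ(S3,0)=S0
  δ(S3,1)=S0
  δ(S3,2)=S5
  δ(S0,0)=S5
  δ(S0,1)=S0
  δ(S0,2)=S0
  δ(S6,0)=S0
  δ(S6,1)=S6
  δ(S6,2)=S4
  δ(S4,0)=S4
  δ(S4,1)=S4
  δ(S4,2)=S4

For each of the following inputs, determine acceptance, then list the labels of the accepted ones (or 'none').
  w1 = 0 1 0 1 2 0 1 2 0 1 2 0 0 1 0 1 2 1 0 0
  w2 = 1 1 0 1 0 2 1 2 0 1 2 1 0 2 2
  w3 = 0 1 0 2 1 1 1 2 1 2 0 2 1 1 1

w1: Trace: S5 -0-> S6 -1-> S6 -0-> S0 -1-> S0 -2-> S0 -0-> S5 -1-> S4 -2-> S4 -0-> S4 -1-> S4 -2-> S4 -0-> S4 -0-> S4 -1-> S4 -0-> S4 -1-> S4 -2-> S4 -1-> S4 -0-> S4 -0-> S4  → end S4, rejected
w2: Trace: S5 -1-> S4 -1-> S4 -0-> S4 -1-> S4 -0-> S4 -2-> S4 -1-> S4 -2-> S4 -0-> S4 -1-> S4 -2-> S4 -1-> S4 -0-> S4 -2-> S4 -2-> S4  → end S4, rejected
w3: Trace: S5 -0-> S6 -1-> S6 -0-> S0 -2-> S0 -1-> S0 -1-> S0 -1-> S0 -2-> S0 -1-> S0 -2-> S0 -0-> S5 -2-> S1 -1-> S5 -1-> S4 -1-> S4  → end S4, rejected

none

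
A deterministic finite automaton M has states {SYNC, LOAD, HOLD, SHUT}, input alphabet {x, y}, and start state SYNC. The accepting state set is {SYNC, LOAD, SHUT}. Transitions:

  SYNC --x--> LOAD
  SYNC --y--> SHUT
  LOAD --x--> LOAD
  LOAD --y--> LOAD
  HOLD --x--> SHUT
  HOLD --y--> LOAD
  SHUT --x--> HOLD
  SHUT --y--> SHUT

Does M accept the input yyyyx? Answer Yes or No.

start at SYNC
read 'y': SYNC → SHUT
read 'y': SHUT → SHUT
read 'y': SHUT → SHUT
read 'y': SHUT → SHUT
read 'x': SHUT → HOLD
End state HOLD is not accepting.

No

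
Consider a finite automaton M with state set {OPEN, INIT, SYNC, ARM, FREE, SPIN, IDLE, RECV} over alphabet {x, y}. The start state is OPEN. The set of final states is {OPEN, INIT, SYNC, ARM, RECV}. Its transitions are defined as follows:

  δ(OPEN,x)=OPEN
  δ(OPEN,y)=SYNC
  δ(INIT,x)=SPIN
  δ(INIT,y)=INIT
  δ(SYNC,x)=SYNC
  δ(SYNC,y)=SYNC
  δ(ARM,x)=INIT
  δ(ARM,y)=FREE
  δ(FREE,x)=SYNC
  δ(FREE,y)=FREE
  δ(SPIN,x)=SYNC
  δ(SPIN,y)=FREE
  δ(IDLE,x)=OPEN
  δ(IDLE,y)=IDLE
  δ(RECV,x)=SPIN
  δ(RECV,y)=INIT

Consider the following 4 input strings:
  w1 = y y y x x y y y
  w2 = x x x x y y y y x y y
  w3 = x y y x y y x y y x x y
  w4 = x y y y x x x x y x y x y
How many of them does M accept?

w1: Trace: OPEN -y-> SYNC -y-> SYNC -y-> SYNC -x-> SYNC -x-> SYNC -y-> SYNC -y-> SYNC -y-> SYNC  → end SYNC, accepted
w2: Trace: OPEN -x-> OPEN -x-> OPEN -x-> OPEN -x-> OPEN -y-> SYNC -y-> SYNC -y-> SYNC -y-> SYNC -x-> SYNC -y-> SYNC -y-> SYNC  → end SYNC, accepted
w3: Trace: OPEN -x-> OPEN -y-> SYNC -y-> SYNC -x-> SYNC -y-> SYNC -y-> SYNC -x-> SYNC -y-> SYNC -y-> SYNC -x-> SYNC -x-> SYNC -y-> SYNC  → end SYNC, accepted
w4: Trace: OPEN -x-> OPEN -y-> SYNC -y-> SYNC -y-> SYNC -x-> SYNC -x-> SYNC -x-> SYNC -x-> SYNC -y-> SYNC -x-> SYNC -y-> SYNC -x-> SYNC -y-> SYNC  → end SYNC, accepted

4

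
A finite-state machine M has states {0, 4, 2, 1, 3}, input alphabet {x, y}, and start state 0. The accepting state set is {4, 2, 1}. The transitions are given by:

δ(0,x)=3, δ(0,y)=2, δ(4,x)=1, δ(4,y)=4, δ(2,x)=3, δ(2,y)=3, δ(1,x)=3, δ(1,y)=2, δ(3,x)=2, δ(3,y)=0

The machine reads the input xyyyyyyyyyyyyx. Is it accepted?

0 → 3 → 0 → 2 → 3 → 0 → 2 → 3 → 0 → 2 → 3 → 0 → 2 → 3 → 2
End state 2 is accepting.

Yes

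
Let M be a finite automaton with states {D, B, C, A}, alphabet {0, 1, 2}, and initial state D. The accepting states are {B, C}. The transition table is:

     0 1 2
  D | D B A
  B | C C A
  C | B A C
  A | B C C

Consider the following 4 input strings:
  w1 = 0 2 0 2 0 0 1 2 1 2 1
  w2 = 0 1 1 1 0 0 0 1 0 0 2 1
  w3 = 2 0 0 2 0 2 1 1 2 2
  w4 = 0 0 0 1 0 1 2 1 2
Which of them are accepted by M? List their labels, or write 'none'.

w1: Trace: D -0-> D -2-> A -0-> B -2-> A -0-> B -0-> C -1-> A -2-> C -1-> A -2-> C -1-> A  → end A, rejected
w2: Trace: D -0-> D -1-> B -1-> C -1-> A -0-> B -0-> C -0-> B -1-> C -0-> B -0-> C -2-> C -1-> A  → end A, rejected
w3: Trace: D -2-> A -0-> B -0-> C -2-> C -0-> B -2-> A -1-> C -1-> A -2-> C -2-> C  → end C, accepted
w4: Trace: D -0-> D -0-> D -0-> D -1-> B -0-> C -1-> A -2-> C -1-> A -2-> C  → end C, accepted

w3, w4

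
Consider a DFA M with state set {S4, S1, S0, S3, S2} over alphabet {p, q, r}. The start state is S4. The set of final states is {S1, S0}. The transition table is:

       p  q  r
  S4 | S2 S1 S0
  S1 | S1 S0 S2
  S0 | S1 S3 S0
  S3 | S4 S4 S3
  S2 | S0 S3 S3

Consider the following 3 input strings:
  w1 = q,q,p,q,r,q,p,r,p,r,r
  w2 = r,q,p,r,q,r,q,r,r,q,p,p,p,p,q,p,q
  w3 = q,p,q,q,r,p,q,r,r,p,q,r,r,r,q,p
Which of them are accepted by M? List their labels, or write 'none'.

w2

w1:
  start at S4
  read 'q': S4 → S1
  read 'q': S1 → S0
  read 'p': S0 → S1
  read 'q': S1 → S0
  read 'r': S0 → S0
  read 'q': S0 → S3
  read 'p': S3 → S4
  read 'r': S4 → S0
  read 'p': S0 → S1
  read 'r': S1 → S2
  read 'r': S2 → S3
  end S3, rejected
w2:
  start at S4
  read 'r': S4 → S0
  read 'q': S0 → S3
  read 'p': S3 → S4
  read 'r': S4 → S0
  read 'q': S0 → S3
  read 'r': S3 → S3
  read 'q': S3 → S4
  read 'r': S4 → S0
  read 'r': S0 → S0
  read 'q': S0 → S3
  read 'p': S3 → S4
  read 'p': S4 → S2
  read 'p': S2 → S0
  read 'p': S0 → S1
  read 'q': S1 → S0
  read 'p': S0 → S1
  read 'q': S1 → S0
  end S0, accepted
w3:
  start at S4
  read 'q': S4 → S1
  read 'p': S1 → S1
  read 'q': S1 → S0
  read 'q': S0 → S3
  read 'r': S3 → S3
  read 'p': S3 → S4
  read 'q': S4 → S1
  read 'r': S1 → S2
  read 'r': S2 → S3
  read 'p': S3 → S4
  read 'q': S4 → S1
  read 'r': S1 → S2
  read 'r': S2 → S3
  read 'r': S3 → S3
  read 'q': S3 → S4
  read 'p': S4 → S2
  end S2, rejected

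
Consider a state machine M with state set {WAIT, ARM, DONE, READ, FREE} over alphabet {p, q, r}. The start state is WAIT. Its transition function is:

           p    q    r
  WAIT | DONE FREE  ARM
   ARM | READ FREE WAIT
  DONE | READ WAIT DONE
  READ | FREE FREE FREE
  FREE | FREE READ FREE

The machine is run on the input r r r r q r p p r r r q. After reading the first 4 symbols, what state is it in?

WAIT

WAIT → ARM → WAIT → ARM → WAIT
After 4 symbols: WAIT.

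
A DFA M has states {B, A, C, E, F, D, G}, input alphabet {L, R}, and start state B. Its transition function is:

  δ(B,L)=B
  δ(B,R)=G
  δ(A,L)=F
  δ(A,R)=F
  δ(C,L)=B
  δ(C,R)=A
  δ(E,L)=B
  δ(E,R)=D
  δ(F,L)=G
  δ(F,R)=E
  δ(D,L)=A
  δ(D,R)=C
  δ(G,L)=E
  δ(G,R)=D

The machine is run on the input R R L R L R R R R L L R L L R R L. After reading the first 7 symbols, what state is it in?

Trace: B -R-> G -R-> D -L-> A -R-> F -L-> G -R-> D -R-> C
After 7 symbols: C.

C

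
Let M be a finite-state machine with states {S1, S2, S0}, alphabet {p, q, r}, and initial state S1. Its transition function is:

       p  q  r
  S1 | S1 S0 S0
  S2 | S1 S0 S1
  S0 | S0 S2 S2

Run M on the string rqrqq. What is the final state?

Trace: S1 -r-> S0 -q-> S2 -r-> S1 -q-> S0 -q-> S2

S2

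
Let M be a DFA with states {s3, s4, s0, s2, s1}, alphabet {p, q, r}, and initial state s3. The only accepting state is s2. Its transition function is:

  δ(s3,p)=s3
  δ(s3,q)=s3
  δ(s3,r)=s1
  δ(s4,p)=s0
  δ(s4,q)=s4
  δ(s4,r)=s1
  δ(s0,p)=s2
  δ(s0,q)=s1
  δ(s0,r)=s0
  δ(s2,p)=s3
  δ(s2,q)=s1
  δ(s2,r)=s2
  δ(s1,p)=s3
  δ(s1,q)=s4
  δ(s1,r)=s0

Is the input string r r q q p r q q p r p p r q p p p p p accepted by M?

No

s3 → s1 → s0 → s1 → s4 → s0 → s0 → s1 → s4 → s0 → s0 → s2 → s3 → s1 → s4 → s0 → s2 → s3 → s3 → s3
End state s3 is not accepting.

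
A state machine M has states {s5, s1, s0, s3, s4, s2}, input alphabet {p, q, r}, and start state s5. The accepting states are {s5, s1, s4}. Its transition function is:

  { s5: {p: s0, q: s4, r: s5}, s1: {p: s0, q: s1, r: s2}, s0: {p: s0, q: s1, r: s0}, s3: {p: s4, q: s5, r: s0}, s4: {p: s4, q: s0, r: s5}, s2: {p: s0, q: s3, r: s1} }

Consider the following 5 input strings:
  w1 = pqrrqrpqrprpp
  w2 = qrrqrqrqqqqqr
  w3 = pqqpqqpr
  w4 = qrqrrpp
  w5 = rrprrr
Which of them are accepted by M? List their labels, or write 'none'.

none

w1:
  start at s5
  read 'p': s5 → s0
  read 'q': s0 → s1
  read 'r': s1 → s2
  read 'r': s2 → s1
  read 'q': s1 → s1
  read 'r': s1 → s2
  read 'p': s2 → s0
  read 'q': s0 → s1
  read 'r': s1 → s2
  read 'p': s2 → s0
  read 'r': s0 → s0
  read 'p': s0 → s0
  read 'p': s0 → s0
  end s0, rejected
w2:
  start at s5
  read 'q': s5 → s4
  read 'r': s4 → s5
  read 'r': s5 → s5
  read 'q': s5 → s4
  read 'r': s4 → s5
  read 'q': s5 → s4
  read 'r': s4 → s5
  read 'q': s5 → s4
  read 'q': s4 → s0
  read 'q': s0 → s1
  read 'q': s1 → s1
  read 'q': s1 → s1
  read 'r': s1 → s2
  end s2, rejected
w3:
  start at s5
  read 'p': s5 → s0
  read 'q': s0 → s1
  read 'q': s1 → s1
  read 'p': s1 → s0
  read 'q': s0 → s1
  read 'q': s1 → s1
  read 'p': s1 → s0
  read 'r': s0 → s0
  end s0, rejected
w4:
  start at s5
  read 'q': s5 → s4
  read 'r': s4 → s5
  read 'q': s5 → s4
  read 'r': s4 → s5
  read 'r': s5 → s5
  read 'p': s5 → s0
  read 'p': s0 → s0
  end s0, rejected
w5:
  start at s5
  read 'r': s5 → s5
  read 'r': s5 → s5
  read 'p': s5 → s0
  read 'r': s0 → s0
  read 'r': s0 → s0
  read 'r': s0 → s0
  end s0, rejected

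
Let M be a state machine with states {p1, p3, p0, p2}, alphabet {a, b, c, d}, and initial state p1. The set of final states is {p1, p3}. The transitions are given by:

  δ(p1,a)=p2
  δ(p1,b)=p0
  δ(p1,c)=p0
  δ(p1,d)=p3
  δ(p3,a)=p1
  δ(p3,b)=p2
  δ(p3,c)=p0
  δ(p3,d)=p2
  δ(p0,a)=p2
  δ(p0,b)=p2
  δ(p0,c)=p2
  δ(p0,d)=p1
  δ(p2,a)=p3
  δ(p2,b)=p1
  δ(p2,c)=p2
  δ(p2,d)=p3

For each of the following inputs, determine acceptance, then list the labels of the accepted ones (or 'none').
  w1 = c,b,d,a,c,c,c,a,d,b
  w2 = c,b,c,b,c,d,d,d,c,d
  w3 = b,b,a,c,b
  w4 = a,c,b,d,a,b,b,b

w1, w2, w4

w1:
  start at p1
  read 'c': p1 → p0
  read 'b': p0 → p2
  read 'd': p2 → p3
  read 'a': p3 → p1
  read 'c': p1 → p0
  read 'c': p0 → p2
  read 'c': p2 → p2
  read 'a': p2 → p3
  read 'd': p3 → p2
  read 'b': p2 → p1
  end p1, accepted
w2:
  start at p1
  read 'c': p1 → p0
  read 'b': p0 → p2
  read 'c': p2 → p2
  read 'b': p2 → p1
  read 'c': p1 → p0
  read 'd': p0 → p1
  read 'd': p1 → p3
  read 'd': p3 → p2
  read 'c': p2 → p2
  read 'd': p2 → p3
  end p3, accepted
w3:
  start at p1
  read 'b': p1 → p0
  read 'b': p0 → p2
  read 'a': p2 → p3
  read 'c': p3 → p0
  read 'b': p0 → p2
  end p2, rejected
w4:
  start at p1
  read 'a': p1 → p2
  read 'c': p2 → p2
  read 'b': p2 → p1
  read 'd': p1 → p3
  read 'a': p3 → p1
  read 'b': p1 → p0
  read 'b': p0 → p2
  read 'b': p2 → p1
  end p1, accepted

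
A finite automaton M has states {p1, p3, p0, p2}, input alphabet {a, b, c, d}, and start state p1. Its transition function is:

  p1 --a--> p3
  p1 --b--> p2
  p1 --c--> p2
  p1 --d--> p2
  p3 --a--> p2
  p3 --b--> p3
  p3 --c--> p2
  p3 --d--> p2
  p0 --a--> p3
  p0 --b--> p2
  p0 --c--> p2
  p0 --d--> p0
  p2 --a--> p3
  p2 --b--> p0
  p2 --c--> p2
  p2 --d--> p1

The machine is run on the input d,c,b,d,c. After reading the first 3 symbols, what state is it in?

start at p1
read 'd': p1 → p2
read 'c': p2 → p2
read 'b': p2 → p0
After 3 symbols: p0.

p0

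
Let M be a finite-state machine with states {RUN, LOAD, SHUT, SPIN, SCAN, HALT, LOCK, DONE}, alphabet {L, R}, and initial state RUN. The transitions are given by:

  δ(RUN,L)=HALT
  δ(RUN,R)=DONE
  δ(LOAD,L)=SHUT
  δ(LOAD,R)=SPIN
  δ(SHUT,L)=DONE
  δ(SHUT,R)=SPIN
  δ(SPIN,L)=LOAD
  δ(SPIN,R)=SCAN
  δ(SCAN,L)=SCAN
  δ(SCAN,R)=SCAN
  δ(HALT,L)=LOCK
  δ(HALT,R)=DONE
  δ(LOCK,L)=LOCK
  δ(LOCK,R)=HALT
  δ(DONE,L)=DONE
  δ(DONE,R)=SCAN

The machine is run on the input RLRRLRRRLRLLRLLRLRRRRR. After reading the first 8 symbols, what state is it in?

SCAN

start at RUN
read 'R': RUN → DONE
read 'L': DONE → DONE
read 'R': DONE → SCAN
read 'R': SCAN → SCAN
read 'L': SCAN → SCAN
read 'R': SCAN → SCAN
read 'R': SCAN → SCAN
read 'R': SCAN → SCAN
After 8 symbols: SCAN.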